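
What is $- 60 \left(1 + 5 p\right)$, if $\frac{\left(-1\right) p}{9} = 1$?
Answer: $2640$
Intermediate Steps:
$p = -9$ ($p = \left(-9\right) 1 = -9$)
$- 60 \left(1 + 5 p\right) = - 60 \left(1 + 5 \left(-9\right)\right) = - 60 \left(1 - 45\right) = \left(-60\right) \left(-44\right) = 2640$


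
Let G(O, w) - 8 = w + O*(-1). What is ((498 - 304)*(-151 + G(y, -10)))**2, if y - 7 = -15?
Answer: 791296900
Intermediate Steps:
y = -8 (y = 7 - 15 = -8)
G(O, w) = 8 + w - O (G(O, w) = 8 + (w + O*(-1)) = 8 + (w - O) = 8 + w - O)
((498 - 304)*(-151 + G(y, -10)))**2 = ((498 - 304)*(-151 + (8 - 10 - 1*(-8))))**2 = (194*(-151 + (8 - 10 + 8)))**2 = (194*(-151 + 6))**2 = (194*(-145))**2 = (-28130)**2 = 791296900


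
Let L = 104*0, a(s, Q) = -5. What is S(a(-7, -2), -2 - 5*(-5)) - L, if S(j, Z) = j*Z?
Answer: -115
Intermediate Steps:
S(j, Z) = Z*j
L = 0
S(a(-7, -2), -2 - 5*(-5)) - L = (-2 - 5*(-5))*(-5) - 1*0 = (-2 + 25)*(-5) + 0 = 23*(-5) + 0 = -115 + 0 = -115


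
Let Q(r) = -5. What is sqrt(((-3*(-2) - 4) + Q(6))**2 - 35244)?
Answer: 9*I*sqrt(435) ≈ 187.71*I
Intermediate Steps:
sqrt(((-3*(-2) - 4) + Q(6))**2 - 35244) = sqrt(((-3*(-2) - 4) - 5)**2 - 35244) = sqrt(((6 - 4) - 5)**2 - 35244) = sqrt((2 - 5)**2 - 35244) = sqrt((-3)**2 - 35244) = sqrt(9 - 35244) = sqrt(-35235) = 9*I*sqrt(435)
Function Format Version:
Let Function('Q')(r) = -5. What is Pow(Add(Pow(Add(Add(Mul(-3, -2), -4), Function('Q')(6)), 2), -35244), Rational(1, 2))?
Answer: Mul(9, I, Pow(435, Rational(1, 2))) ≈ Mul(187.71, I)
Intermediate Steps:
Pow(Add(Pow(Add(Add(Mul(-3, -2), -4), Function('Q')(6)), 2), -35244), Rational(1, 2)) = Pow(Add(Pow(Add(Add(Mul(-3, -2), -4), -5), 2), -35244), Rational(1, 2)) = Pow(Add(Pow(Add(Add(6, -4), -5), 2), -35244), Rational(1, 2)) = Pow(Add(Pow(Add(2, -5), 2), -35244), Rational(1, 2)) = Pow(Add(Pow(-3, 2), -35244), Rational(1, 2)) = Pow(Add(9, -35244), Rational(1, 2)) = Pow(-35235, Rational(1, 2)) = Mul(9, I, Pow(435, Rational(1, 2)))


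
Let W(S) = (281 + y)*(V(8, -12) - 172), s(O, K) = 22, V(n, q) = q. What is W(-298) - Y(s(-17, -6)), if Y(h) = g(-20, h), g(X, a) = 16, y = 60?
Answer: -62760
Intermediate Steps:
W(S) = -62744 (W(S) = (281 + 60)*(-12 - 172) = 341*(-184) = -62744)
Y(h) = 16
W(-298) - Y(s(-17, -6)) = -62744 - 1*16 = -62744 - 16 = -62760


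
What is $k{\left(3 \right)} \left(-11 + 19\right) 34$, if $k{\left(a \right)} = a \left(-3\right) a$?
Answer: $-7344$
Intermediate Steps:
$k{\left(a \right)} = - 3 a^{2}$ ($k{\left(a \right)} = - 3 a a = - 3 a^{2}$)
$k{\left(3 \right)} \left(-11 + 19\right) 34 = - 3 \cdot 3^{2} \left(-11 + 19\right) 34 = \left(-3\right) 9 \cdot 8 \cdot 34 = \left(-27\right) 8 \cdot 34 = \left(-216\right) 34 = -7344$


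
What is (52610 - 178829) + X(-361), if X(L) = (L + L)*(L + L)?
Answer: 395065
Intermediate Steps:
X(L) = 4*L² (X(L) = (2*L)*(2*L) = 4*L²)
(52610 - 178829) + X(-361) = (52610 - 178829) + 4*(-361)² = -126219 + 4*130321 = -126219 + 521284 = 395065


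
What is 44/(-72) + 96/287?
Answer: -1429/5166 ≈ -0.27662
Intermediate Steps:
44/(-72) + 96/287 = 44*(-1/72) + 96*(1/287) = -11/18 + 96/287 = -1429/5166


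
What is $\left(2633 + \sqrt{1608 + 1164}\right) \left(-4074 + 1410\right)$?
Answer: $-7014312 - 15984 \sqrt{77} \approx -7.1546 \cdot 10^{6}$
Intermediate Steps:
$\left(2633 + \sqrt{1608 + 1164}\right) \left(-4074 + 1410\right) = \left(2633 + \sqrt{2772}\right) \left(-2664\right) = \left(2633 + 6 \sqrt{77}\right) \left(-2664\right) = -7014312 - 15984 \sqrt{77}$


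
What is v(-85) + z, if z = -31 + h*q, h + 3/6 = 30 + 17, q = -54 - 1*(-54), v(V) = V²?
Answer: 7194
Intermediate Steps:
q = 0 (q = -54 + 54 = 0)
h = 93/2 (h = -½ + (30 + 17) = -½ + 47 = 93/2 ≈ 46.500)
z = -31 (z = -31 + (93/2)*0 = -31 + 0 = -31)
v(-85) + z = (-85)² - 31 = 7225 - 31 = 7194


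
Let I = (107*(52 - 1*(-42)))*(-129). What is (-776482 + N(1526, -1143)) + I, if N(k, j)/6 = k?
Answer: -2064808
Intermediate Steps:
N(k, j) = 6*k
I = -1297482 (I = (107*(52 + 42))*(-129) = (107*94)*(-129) = 10058*(-129) = -1297482)
(-776482 + N(1526, -1143)) + I = (-776482 + 6*1526) - 1297482 = (-776482 + 9156) - 1297482 = -767326 - 1297482 = -2064808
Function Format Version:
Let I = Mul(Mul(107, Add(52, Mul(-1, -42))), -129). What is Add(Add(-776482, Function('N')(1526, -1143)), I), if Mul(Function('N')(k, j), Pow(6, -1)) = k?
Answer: -2064808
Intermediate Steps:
Function('N')(k, j) = Mul(6, k)
I = -1297482 (I = Mul(Mul(107, Add(52, 42)), -129) = Mul(Mul(107, 94), -129) = Mul(10058, -129) = -1297482)
Add(Add(-776482, Function('N')(1526, -1143)), I) = Add(Add(-776482, Mul(6, 1526)), -1297482) = Add(Add(-776482, 9156), -1297482) = Add(-767326, -1297482) = -2064808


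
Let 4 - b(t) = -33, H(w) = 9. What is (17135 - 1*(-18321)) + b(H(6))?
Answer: 35493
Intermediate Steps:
b(t) = 37 (b(t) = 4 - 1*(-33) = 4 + 33 = 37)
(17135 - 1*(-18321)) + b(H(6)) = (17135 - 1*(-18321)) + 37 = (17135 + 18321) + 37 = 35456 + 37 = 35493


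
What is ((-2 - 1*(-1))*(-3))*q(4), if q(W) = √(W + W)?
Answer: 6*√2 ≈ 8.4853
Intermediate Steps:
q(W) = √2*√W (q(W) = √(2*W) = √2*√W)
((-2 - 1*(-1))*(-3))*q(4) = ((-2 - 1*(-1))*(-3))*(√2*√4) = ((-2 + 1)*(-3))*(√2*2) = (-1*(-3))*(2*√2) = 3*(2*√2) = 6*√2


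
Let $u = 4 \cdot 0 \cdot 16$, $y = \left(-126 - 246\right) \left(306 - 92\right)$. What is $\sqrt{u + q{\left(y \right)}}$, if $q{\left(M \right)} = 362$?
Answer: $\sqrt{362} \approx 19.026$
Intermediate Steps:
$y = -79608$ ($y = \left(-372\right) 214 = -79608$)
$u = 0$ ($u = 0 \cdot 16 = 0$)
$\sqrt{u + q{\left(y \right)}} = \sqrt{0 + 362} = \sqrt{362}$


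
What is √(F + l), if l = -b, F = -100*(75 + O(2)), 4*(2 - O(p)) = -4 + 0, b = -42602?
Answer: √34802 ≈ 186.55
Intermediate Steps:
O(p) = 3 (O(p) = 2 - (-4 + 0)/4 = 2 - ¼*(-4) = 2 + 1 = 3)
F = -7800 (F = -100*(75 + 3) = -100*78 = -7800)
l = 42602 (l = -1*(-42602) = 42602)
√(F + l) = √(-7800 + 42602) = √34802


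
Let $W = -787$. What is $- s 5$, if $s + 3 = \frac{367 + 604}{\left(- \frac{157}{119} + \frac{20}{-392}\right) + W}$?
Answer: $\frac{5557961}{262685} \approx 21.158$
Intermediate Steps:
$s = - \frac{5557961}{1313425}$ ($s = -3 + \frac{367 + 604}{\left(- \frac{157}{119} + \frac{20}{-392}\right) - 787} = -3 + \frac{971}{\left(\left(-157\right) \frac{1}{119} + 20 \left(- \frac{1}{392}\right)\right) - 787} = -3 + \frac{971}{\left(- \frac{157}{119} - \frac{5}{98}\right) - 787} = -3 + \frac{971}{- \frac{2283}{1666} - 787} = -3 + \frac{971}{- \frac{1313425}{1666}} = -3 + 971 \left(- \frac{1666}{1313425}\right) = -3 - \frac{1617686}{1313425} = - \frac{5557961}{1313425} \approx -4.2317$)
$- s 5 = - \frac{\left(-5557961\right) 5}{1313425} = \left(-1\right) \left(- \frac{5557961}{262685}\right) = \frac{5557961}{262685}$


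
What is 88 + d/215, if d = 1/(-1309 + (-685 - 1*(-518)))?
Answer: 27925919/317340 ≈ 88.000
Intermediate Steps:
d = -1/1476 (d = 1/(-1309 + (-685 + 518)) = 1/(-1309 - 167) = 1/(-1476) = -1/1476 ≈ -0.00067751)
88 + d/215 = 88 - 1/1476/215 = 88 + (1/215)*(-1/1476) = 88 - 1/317340 = 27925919/317340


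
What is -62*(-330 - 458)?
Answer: 48856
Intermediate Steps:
-62*(-330 - 458) = -62*(-788) = 48856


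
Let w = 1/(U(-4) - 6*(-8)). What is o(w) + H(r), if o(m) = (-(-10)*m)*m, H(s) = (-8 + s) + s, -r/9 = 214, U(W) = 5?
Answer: -10842730/2809 ≈ -3860.0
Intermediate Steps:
w = 1/53 (w = 1/(5 - 6*(-8)) = 1/(5 + 48) = 1/53 ≈ 0.018868)
r = -1926 (r = -9*214 = -1926)
H(s) = -8 + 2*s
o(m) = 10*m² (o(m) = (10*m)*m = 10*m²)
o(w) + H(r) = 10*(1/53)² + (-8 + 2*(-1926)) = 10*(1/2809) + (-8 - 3852) = 10/2809 - 3860 = -10842730/2809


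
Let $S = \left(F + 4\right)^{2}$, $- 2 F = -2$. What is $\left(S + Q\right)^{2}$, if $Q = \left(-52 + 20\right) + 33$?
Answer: $676$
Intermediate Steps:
$F = 1$ ($F = \left(- \frac{1}{2}\right) \left(-2\right) = 1$)
$S = 25$ ($S = \left(1 + 4\right)^{2} = 5^{2} = 25$)
$Q = 1$ ($Q = -32 + 33 = 1$)
$\left(S + Q\right)^{2} = \left(25 + 1\right)^{2} = 26^{2} = 676$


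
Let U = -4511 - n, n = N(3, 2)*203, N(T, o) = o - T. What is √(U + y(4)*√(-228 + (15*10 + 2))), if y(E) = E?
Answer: 2*√(-1077 + 2*I*√19) ≈ 0.26564 + 65.636*I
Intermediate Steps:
n = -203 (n = (2 - 1*3)*203 = (2 - 3)*203 = -1*203 = -203)
U = -4308 (U = -4511 - 1*(-203) = -4511 + 203 = -4308)
√(U + y(4)*√(-228 + (15*10 + 2))) = √(-4308 + 4*√(-228 + (15*10 + 2))) = √(-4308 + 4*√(-228 + (150 + 2))) = √(-4308 + 4*√(-228 + 152)) = √(-4308 + 4*√(-76)) = √(-4308 + 4*(2*I*√19)) = √(-4308 + 8*I*√19)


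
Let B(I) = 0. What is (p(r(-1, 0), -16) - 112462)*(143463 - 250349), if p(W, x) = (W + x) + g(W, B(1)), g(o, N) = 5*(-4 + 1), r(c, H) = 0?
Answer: 12023926798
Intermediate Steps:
g(o, N) = -15 (g(o, N) = 5*(-3) = -15)
p(W, x) = -15 + W + x (p(W, x) = (W + x) - 15 = -15 + W + x)
(p(r(-1, 0), -16) - 112462)*(143463 - 250349) = ((-15 + 0 - 16) - 112462)*(143463 - 250349) = (-31 - 112462)*(-106886) = -112493*(-106886) = 12023926798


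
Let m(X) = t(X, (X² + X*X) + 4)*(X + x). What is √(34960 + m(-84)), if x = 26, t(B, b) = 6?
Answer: 2*√8653 ≈ 186.04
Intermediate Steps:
m(X) = 156 + 6*X (m(X) = 6*(X + 26) = 6*(26 + X) = 156 + 6*X)
√(34960 + m(-84)) = √(34960 + (156 + 6*(-84))) = √(34960 + (156 - 504)) = √(34960 - 348) = √34612 = 2*√8653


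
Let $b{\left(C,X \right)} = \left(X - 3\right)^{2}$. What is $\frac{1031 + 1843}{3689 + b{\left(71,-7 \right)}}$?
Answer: $\frac{958}{1263} \approx 0.75851$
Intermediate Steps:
$b{\left(C,X \right)} = \left(-3 + X\right)^{2}$
$\frac{1031 + 1843}{3689 + b{\left(71,-7 \right)}} = \frac{1031 + 1843}{3689 + \left(-3 - 7\right)^{2}} = \frac{2874}{3689 + \left(-10\right)^{2}} = \frac{2874}{3689 + 100} = \frac{2874}{3789} = 2874 \cdot \frac{1}{3789} = \frac{958}{1263}$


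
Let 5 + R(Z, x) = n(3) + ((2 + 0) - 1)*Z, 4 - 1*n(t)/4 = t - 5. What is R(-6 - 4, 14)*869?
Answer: 7821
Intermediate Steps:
n(t) = 36 - 4*t (n(t) = 16 - 4*(t - 5) = 16 - 4*(-5 + t) = 16 + (20 - 4*t) = 36 - 4*t)
R(Z, x) = 19 + Z (R(Z, x) = -5 + ((36 - 4*3) + ((2 + 0) - 1)*Z) = -5 + ((36 - 12) + (2 - 1)*Z) = -5 + (24 + 1*Z) = -5 + (24 + Z) = 19 + Z)
R(-6 - 4, 14)*869 = (19 + (-6 - 4))*869 = (19 - 10)*869 = 9*869 = 7821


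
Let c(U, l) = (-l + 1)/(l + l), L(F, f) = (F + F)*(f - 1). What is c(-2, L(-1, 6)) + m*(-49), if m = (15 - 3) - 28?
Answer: 15669/20 ≈ 783.45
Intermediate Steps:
m = -16 (m = 12 - 28 = -16)
L(F, f) = 2*F*(-1 + f) (L(F, f) = (2*F)*(-1 + f) = 2*F*(-1 + f))
c(U, l) = (1 - l)/(2*l) (c(U, l) = (1 - l)/((2*l)) = (1 - l)*(1/(2*l)) = (1 - l)/(2*l))
c(-2, L(-1, 6)) + m*(-49) = (1 - 2*(-1)*(-1 + 6))/(2*((2*(-1)*(-1 + 6)))) - 16*(-49) = (1 - 2*(-1)*5)/(2*((2*(-1)*5))) + 784 = (½)*(1 - 1*(-10))/(-10) + 784 = (½)*(-⅒)*(1 + 10) + 784 = (½)*(-⅒)*11 + 784 = -11/20 + 784 = 15669/20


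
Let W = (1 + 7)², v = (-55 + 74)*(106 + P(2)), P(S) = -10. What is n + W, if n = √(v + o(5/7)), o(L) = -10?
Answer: 64 + √1814 ≈ 106.59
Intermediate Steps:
v = 1824 (v = (-55 + 74)*(106 - 10) = 19*96 = 1824)
W = 64 (W = 8² = 64)
n = √1814 (n = √(1824 - 10) = √1814 ≈ 42.591)
n + W = √1814 + 64 = 64 + √1814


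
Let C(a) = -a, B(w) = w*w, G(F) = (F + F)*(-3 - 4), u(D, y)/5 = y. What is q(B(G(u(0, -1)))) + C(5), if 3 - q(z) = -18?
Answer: 16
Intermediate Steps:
u(D, y) = 5*y
G(F) = -14*F (G(F) = (2*F)*(-7) = -14*F)
B(w) = w²
q(z) = 21 (q(z) = 3 - 1*(-18) = 3 + 18 = 21)
q(B(G(u(0, -1)))) + C(5) = 21 - 1*5 = 21 - 5 = 16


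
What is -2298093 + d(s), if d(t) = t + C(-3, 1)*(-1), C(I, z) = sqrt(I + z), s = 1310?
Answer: -2296783 - I*sqrt(2) ≈ -2.2968e+6 - 1.4142*I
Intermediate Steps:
d(t) = t - I*sqrt(2) (d(t) = t + sqrt(-3 + 1)*(-1) = t + sqrt(-2)*(-1) = t + (I*sqrt(2))*(-1) = t - I*sqrt(2))
-2298093 + d(s) = -2298093 + (1310 - I*sqrt(2)) = -2296783 - I*sqrt(2)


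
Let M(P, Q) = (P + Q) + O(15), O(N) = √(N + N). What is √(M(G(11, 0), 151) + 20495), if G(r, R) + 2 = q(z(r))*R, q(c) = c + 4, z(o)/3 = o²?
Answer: √(20644 + √30) ≈ 143.70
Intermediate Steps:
z(o) = 3*o²
q(c) = 4 + c
G(r, R) = -2 + R*(4 + 3*r²) (G(r, R) = -2 + (4 + 3*r²)*R = -2 + R*(4 + 3*r²))
O(N) = √2*√N (O(N) = √(2*N) = √2*√N)
M(P, Q) = P + Q + √30 (M(P, Q) = (P + Q) + √2*√15 = (P + Q) + √30 = P + Q + √30)
√(M(G(11, 0), 151) + 20495) = √(((-2 + 0*(4 + 3*11²)) + 151 + √30) + 20495) = √(((-2 + 0*(4 + 3*121)) + 151 + √30) + 20495) = √(((-2 + 0*(4 + 363)) + 151 + √30) + 20495) = √(((-2 + 0*367) + 151 + √30) + 20495) = √(((-2 + 0) + 151 + √30) + 20495) = √((-2 + 151 + √30) + 20495) = √((149 + √30) + 20495) = √(20644 + √30)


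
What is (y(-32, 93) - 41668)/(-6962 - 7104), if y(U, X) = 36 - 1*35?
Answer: 41667/14066 ≈ 2.9622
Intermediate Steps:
y(U, X) = 1 (y(U, X) = 36 - 35 = 1)
(y(-32, 93) - 41668)/(-6962 - 7104) = (1 - 41668)/(-6962 - 7104) = -41667/(-14066) = -41667*(-1/14066) = 41667/14066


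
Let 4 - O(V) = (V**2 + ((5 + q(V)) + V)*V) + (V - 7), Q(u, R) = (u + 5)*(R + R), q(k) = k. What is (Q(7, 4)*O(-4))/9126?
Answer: -16/117 ≈ -0.13675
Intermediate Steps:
Q(u, R) = 2*R*(5 + u) (Q(u, R) = (5 + u)*(2*R) = 2*R*(5 + u))
O(V) = 11 - V - V**2 - V*(5 + 2*V) (O(V) = 4 - ((V**2 + ((5 + V) + V)*V) + (V - 7)) = 4 - ((V**2 + (5 + 2*V)*V) + (-7 + V)) = 4 - ((V**2 + V*(5 + 2*V)) + (-7 + V)) = 4 - (-7 + V + V**2 + V*(5 + 2*V)) = 4 + (7 - V - V**2 - V*(5 + 2*V)) = 11 - V - V**2 - V*(5 + 2*V))
(Q(7, 4)*O(-4))/9126 = ((2*4*(5 + 7))*(11 - 6*(-4) - 3*(-4)**2))/9126 = ((2*4*12)*(11 + 24 - 3*16))*(1/9126) = (96*(11 + 24 - 48))*(1/9126) = (96*(-13))*(1/9126) = -1248*1/9126 = -16/117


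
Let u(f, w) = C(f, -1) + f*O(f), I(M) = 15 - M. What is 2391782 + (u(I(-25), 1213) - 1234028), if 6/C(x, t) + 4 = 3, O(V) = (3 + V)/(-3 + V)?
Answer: 42838396/37 ≈ 1.1578e+6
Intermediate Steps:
O(V) = (3 + V)/(-3 + V)
C(x, t) = -6 (C(x, t) = 6/(-4 + 3) = 6/(-1) = 6*(-1) = -6)
u(f, w) = -6 + f*(3 + f)/(-3 + f) (u(f, w) = -6 + f*((3 + f)/(-3 + f)) = -6 + f*(3 + f)/(-3 + f))
2391782 + (u(I(-25), 1213) - 1234028) = 2391782 + ((18 + (15 - 1*(-25))**2 - 3*(15 - 1*(-25)))/(-3 + (15 - 1*(-25))) - 1234028) = 2391782 + ((18 + (15 + 25)**2 - 3*(15 + 25))/(-3 + (15 + 25)) - 1234028) = 2391782 + ((18 + 40**2 - 3*40)/(-3 + 40) - 1234028) = 2391782 + ((18 + 1600 - 120)/37 - 1234028) = 2391782 + ((1/37)*1498 - 1234028) = 2391782 + (1498/37 - 1234028) = 2391782 - 45657538/37 = 42838396/37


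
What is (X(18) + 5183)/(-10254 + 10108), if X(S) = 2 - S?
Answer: -5167/146 ≈ -35.390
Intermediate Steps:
(X(18) + 5183)/(-10254 + 10108) = ((2 - 1*18) + 5183)/(-10254 + 10108) = ((2 - 18) + 5183)/(-146) = (-16 + 5183)*(-1/146) = 5167*(-1/146) = -5167/146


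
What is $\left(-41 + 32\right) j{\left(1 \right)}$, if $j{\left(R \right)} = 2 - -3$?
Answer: $-45$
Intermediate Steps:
$j{\left(R \right)} = 5$ ($j{\left(R \right)} = 2 + 3 = 5$)
$\left(-41 + 32\right) j{\left(1 \right)} = \left(-41 + 32\right) 5 = \left(-9\right) 5 = -45$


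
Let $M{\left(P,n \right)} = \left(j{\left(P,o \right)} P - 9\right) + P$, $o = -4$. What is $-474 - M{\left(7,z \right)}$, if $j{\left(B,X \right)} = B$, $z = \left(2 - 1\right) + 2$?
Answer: $-521$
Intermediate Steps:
$z = 3$ ($z = 1 + 2 = 3$)
$M{\left(P,n \right)} = -9 + P + P^{2}$ ($M{\left(P,n \right)} = \left(P P - 9\right) + P = \left(P^{2} - 9\right) + P = \left(-9 + P^{2}\right) + P = -9 + P + P^{2}$)
$-474 - M{\left(7,z \right)} = -474 - \left(-9 + 7 + 7^{2}\right) = -474 - \left(-9 + 7 + 49\right) = -474 - 47 = -521$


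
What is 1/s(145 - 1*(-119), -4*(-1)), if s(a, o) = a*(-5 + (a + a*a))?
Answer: 1/18468120 ≈ 5.4147e-8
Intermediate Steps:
s(a, o) = a*(-5 + a + a**2) (s(a, o) = a*(-5 + (a + a**2)) = a*(-5 + a + a**2))
1/s(145 - 1*(-119), -4*(-1)) = 1/((145 - 1*(-119))*(-5 + (145 - 1*(-119)) + (145 - 1*(-119))**2)) = 1/((145 + 119)*(-5 + (145 + 119) + (145 + 119)**2)) = 1/(264*(-5 + 264 + 264**2)) = 1/(264*(-5 + 264 + 69696)) = 1/(264*69955) = 1/18468120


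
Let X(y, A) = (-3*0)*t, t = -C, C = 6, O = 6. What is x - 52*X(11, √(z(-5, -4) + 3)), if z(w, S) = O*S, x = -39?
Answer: -39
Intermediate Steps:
t = -6 (t = -1*6 = -6)
z(w, S) = 6*S
X(y, A) = 0 (X(y, A) = -3*0*(-6) = 0*(-6) = 0)
x - 52*X(11, √(z(-5, -4) + 3)) = -39 - 52*0 = -39 + 0 = -39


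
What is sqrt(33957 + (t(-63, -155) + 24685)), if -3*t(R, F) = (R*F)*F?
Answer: sqrt(563167) ≈ 750.44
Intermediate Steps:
t(R, F) = -R*F**2/3 (t(R, F) = -R*F*F/3 = -F*R*F/3 = -R*F**2/3)
sqrt(33957 + (t(-63, -155) + 24685)) = sqrt(33957 + (-1/3*(-63)*(-155)**2 + 24685)) = sqrt(33957 + (-1/3*(-63)*24025 + 24685)) = sqrt(33957 + (504525 + 24685)) = sqrt(33957 + 529210) = sqrt(563167)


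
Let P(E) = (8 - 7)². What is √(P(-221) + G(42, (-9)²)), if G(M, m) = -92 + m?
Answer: I*√10 ≈ 3.1623*I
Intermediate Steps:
P(E) = 1 (P(E) = 1² = 1)
√(P(-221) + G(42, (-9)²)) = √(1 + (-92 + (-9)²)) = √(1 + (-92 + 81)) = √(1 - 11) = √(-10) = I*√10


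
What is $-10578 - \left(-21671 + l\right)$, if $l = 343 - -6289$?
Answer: $4461$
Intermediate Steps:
$l = 6632$ ($l = 343 + 6289 = 6632$)
$-10578 - \left(-21671 + l\right) = -10578 + \left(21671 - 6632\right) = -10578 + 15039 = 4461$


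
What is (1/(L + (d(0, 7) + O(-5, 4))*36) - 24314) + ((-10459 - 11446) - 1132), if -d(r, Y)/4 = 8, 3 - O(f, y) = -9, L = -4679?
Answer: -255648050/5399 ≈ -47351.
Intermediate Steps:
O(f, y) = 12 (O(f, y) = 3 - 1*(-9) = 3 + 9 = 12)
d(r, Y) = -32 (d(r, Y) = -4*8 = -32)
(1/(L + (d(0, 7) + O(-5, 4))*36) - 24314) + ((-10459 - 11446) - 1132) = (1/(-4679 + (-32 + 12)*36) - 24314) + ((-10459 - 11446) - 1132) = (1/(-4679 - 20*36) - 24314) + (-21905 - 1132) = (1/(-4679 - 720) - 24314) - 23037 = (1/(-5399) - 24314) - 23037 = (-1/5399 - 24314) - 23037 = -131271287/5399 - 23037 = -255648050/5399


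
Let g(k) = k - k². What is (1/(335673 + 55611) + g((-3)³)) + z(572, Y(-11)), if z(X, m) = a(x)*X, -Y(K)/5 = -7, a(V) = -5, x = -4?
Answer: -1414882943/391284 ≈ -3616.0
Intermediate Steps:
Y(K) = 35 (Y(K) = -5*(-7) = 35)
z(X, m) = -5*X
(1/(335673 + 55611) + g((-3)³)) + z(572, Y(-11)) = (1/(335673 + 55611) + (-3)³*(1 - 1*(-3)³)) - 5*572 = (1/391284 - 27*(1 - 1*(-27))) - 2860 = (1/391284 - 27*(1 + 27)) - 2860 = (1/391284 - 27*28) - 2860 = (1/391284 - 756) - 2860 = -295810703/391284 - 2860 = -1414882943/391284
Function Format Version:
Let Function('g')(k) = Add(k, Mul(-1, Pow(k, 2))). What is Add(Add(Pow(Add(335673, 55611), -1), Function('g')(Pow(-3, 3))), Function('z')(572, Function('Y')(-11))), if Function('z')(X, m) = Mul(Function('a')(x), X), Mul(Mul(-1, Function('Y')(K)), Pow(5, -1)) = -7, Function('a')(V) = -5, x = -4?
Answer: Rational(-1414882943, 391284) ≈ -3616.0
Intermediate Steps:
Function('Y')(K) = 35 (Function('Y')(K) = Mul(-5, -7) = 35)
Function('z')(X, m) = Mul(-5, X)
Add(Add(Pow(Add(335673, 55611), -1), Function('g')(Pow(-3, 3))), Function('z')(572, Function('Y')(-11))) = Add(Add(Pow(Add(335673, 55611), -1), Mul(Pow(-3, 3), Add(1, Mul(-1, Pow(-3, 3))))), Mul(-5, 572)) = Add(Add(Pow(391284, -1), Mul(-27, Add(1, Mul(-1, -27)))), -2860) = Add(Add(Rational(1, 391284), Mul(-27, Add(1, 27))), -2860) = Add(Add(Rational(1, 391284), Mul(-27, 28)), -2860) = Add(Add(Rational(1, 391284), -756), -2860) = Add(Rational(-295810703, 391284), -2860) = Rational(-1414882943, 391284)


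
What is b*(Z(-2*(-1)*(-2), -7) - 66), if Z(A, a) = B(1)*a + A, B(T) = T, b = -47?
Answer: 3619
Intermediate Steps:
Z(A, a) = A + a (Z(A, a) = 1*a + A = a + A = A + a)
b*(Z(-2*(-1)*(-2), -7) - 66) = -47*((-2*(-1)*(-2) - 7) - 66) = -47*((2*(-2) - 7) - 66) = -47*((-4 - 7) - 66) = -47*(-11 - 66) = -47*(-77) = 3619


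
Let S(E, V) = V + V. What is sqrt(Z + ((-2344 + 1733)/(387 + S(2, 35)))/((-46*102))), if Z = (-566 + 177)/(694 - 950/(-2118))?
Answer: I*sqrt(348055919629701055738653)/788461033362 ≈ 0.74825*I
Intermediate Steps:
S(E, V) = 2*V
Z = -411951/735421 (Z = -389/(694 - 950*(-1/2118)) = -389/(694 + 475/1059) = -389/735421/1059 = -389*1059/735421 = -411951/735421 ≈ -0.56016)
sqrt(Z + ((-2344 + 1733)/(387 + S(2, 35)))/((-46*102))) = sqrt(-411951/735421 + ((-2344 + 1733)/(387 + 2*35))/((-46*102))) = sqrt(-411951/735421 - 611/(387 + 70)/(-4692)) = sqrt(-411951/735421 - 611/457*(-1/4692)) = sqrt(-411951/735421 + 611/2144244) = sqrt(-882874117813/1576922066724) = I*sqrt(348055919629701055738653)/788461033362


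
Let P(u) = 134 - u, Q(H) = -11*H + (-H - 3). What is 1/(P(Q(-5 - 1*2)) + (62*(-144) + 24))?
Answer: -1/8851 ≈ -0.00011298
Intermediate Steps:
Q(H) = -3 - 12*H (Q(H) = -11*H + (-3 - H) = -3 - 12*H)
1/(P(Q(-5 - 1*2)) + (62*(-144) + 24)) = 1/((134 - (-3 - 12*(-5 - 1*2))) + (62*(-144) + 24)) = 1/((134 - (-3 - 12*(-5 - 2))) + (-8928 + 24)) = 1/((134 - (-3 - 12*(-7))) - 8904) = 1/((134 - (-3 + 84)) - 8904) = 1/((134 - 1*81) - 8904) = 1/((134 - 81) - 8904) = 1/(53 - 8904) = 1/(-8851) = -1/8851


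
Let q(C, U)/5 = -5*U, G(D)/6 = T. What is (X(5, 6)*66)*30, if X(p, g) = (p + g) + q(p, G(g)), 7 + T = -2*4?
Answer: 4476780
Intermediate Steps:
T = -15 (T = -7 - 2*4 = -7 - 8 = -15)
G(D) = -90 (G(D) = 6*(-15) = -90)
q(C, U) = -25*U (q(C, U) = 5*(-5*U) = -25*U)
X(p, g) = 2250 + g + p (X(p, g) = (p + g) - 25*(-90) = (g + p) + 2250 = 2250 + g + p)
(X(5, 6)*66)*30 = ((2250 + 6 + 5)*66)*30 = (2261*66)*30 = 149226*30 = 4476780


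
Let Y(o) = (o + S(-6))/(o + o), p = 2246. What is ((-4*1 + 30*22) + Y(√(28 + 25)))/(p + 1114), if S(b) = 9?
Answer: 1313/6720 + 3*√53/118720 ≈ 0.19557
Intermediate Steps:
Y(o) = (9 + o)/(2*o) (Y(o) = (o + 9)/(o + o) = (9 + o)/((2*o)) = (9 + o)*(1/(2*o)) = (9 + o)/(2*o))
((-4*1 + 30*22) + Y(√(28 + 25)))/(p + 1114) = ((-4*1 + 30*22) + (9 + √(28 + 25))/(2*(√(28 + 25))))/(2246 + 1114) = ((-4 + 660) + (9 + √53)/(2*(√53)))/3360 = (656 + (√53/53)*(9 + √53)/2)*(1/3360) = (656 + √53*(9 + √53)/106)*(1/3360) = 41/210 + √53*(9 + √53)/356160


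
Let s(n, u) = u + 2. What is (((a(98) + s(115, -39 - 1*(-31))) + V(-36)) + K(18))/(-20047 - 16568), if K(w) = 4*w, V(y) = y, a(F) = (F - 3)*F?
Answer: -1868/7323 ≈ -0.25509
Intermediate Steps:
a(F) = F*(-3 + F) (a(F) = (-3 + F)*F = F*(-3 + F))
s(n, u) = 2 + u
(((a(98) + s(115, -39 - 1*(-31))) + V(-36)) + K(18))/(-20047 - 16568) = (((98*(-3 + 98) + (2 + (-39 - 1*(-31)))) - 36) + 4*18)/(-20047 - 16568) = (((98*95 + (2 + (-39 + 31))) - 36) + 72)/(-36615) = (((9310 + (2 - 8)) - 36) + 72)*(-1/36615) = (((9310 - 6) - 36) + 72)*(-1/36615) = ((9304 - 36) + 72)*(-1/36615) = (9268 + 72)*(-1/36615) = 9340*(-1/36615) = -1868/7323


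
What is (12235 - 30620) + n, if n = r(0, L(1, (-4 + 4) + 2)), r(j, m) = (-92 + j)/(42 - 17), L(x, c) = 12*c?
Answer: -459717/25 ≈ -18389.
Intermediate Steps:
r(j, m) = -92/25 + j/25 (r(j, m) = (-92 + j)/25 = (-92 + j)*(1/25) = -92/25 + j/25)
n = -92/25 (n = -92/25 + (1/25)*0 = -92/25 + 0 = -92/25 ≈ -3.6800)
(12235 - 30620) + n = (12235 - 30620) - 92/25 = -18385 - 92/25 = -459717/25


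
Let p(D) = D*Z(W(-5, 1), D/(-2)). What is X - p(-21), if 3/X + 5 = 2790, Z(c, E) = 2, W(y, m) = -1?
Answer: 116973/2785 ≈ 42.001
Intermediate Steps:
X = 3/2785 (X = 3/(-5 + 2790) = 3/2785 ≈ 0.0010772)
p(D) = 2*D (p(D) = D*2 = 2*D)
X - p(-21) = 3/2785 - 2*(-21) = 3/2785 - 1*(-42) = 3/2785 + 42 = 116973/2785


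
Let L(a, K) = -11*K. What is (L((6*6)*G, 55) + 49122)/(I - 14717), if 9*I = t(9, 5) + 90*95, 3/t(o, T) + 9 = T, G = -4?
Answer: -582204/165205 ≈ -3.5241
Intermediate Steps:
t(o, T) = 3/(-9 + T)
I = 11399/12 (I = (3/(-9 + 5) + 90*95)/9 = (3/(-4) + 8550)/9 = (3*(-¼) + 8550)/9 = (-¾ + 8550)/9 = (⅑)*(34197/4) = 11399/12 ≈ 949.92)
(L((6*6)*G, 55) + 49122)/(I - 14717) = (-11*55 + 49122)/(11399/12 - 14717) = (-605 + 49122)/(-165205/12) = 48517*(-12/165205) = -582204/165205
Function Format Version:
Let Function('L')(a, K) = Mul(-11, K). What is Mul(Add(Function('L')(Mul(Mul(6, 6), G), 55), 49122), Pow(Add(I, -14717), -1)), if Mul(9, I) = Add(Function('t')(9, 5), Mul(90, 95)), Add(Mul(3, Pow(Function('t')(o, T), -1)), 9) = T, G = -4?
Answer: Rational(-582204, 165205) ≈ -3.5241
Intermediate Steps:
Function('t')(o, T) = Mul(3, Pow(Add(-9, T), -1))
I = Rational(11399, 12) (I = Mul(Rational(1, 9), Add(Mul(3, Pow(Add(-9, 5), -1)), Mul(90, 95))) = Mul(Rational(1, 9), Add(Mul(3, Pow(-4, -1)), 8550)) = Mul(Rational(1, 9), Add(Mul(3, Rational(-1, 4)), 8550)) = Mul(Rational(1, 9), Add(Rational(-3, 4), 8550)) = Mul(Rational(1, 9), Rational(34197, 4)) = Rational(11399, 12) ≈ 949.92)
Mul(Add(Function('L')(Mul(Mul(6, 6), G), 55), 49122), Pow(Add(I, -14717), -1)) = Mul(Add(Mul(-11, 55), 49122), Pow(Add(Rational(11399, 12), -14717), -1)) = Mul(Add(-605, 49122), Pow(Rational(-165205, 12), -1)) = Mul(48517, Rational(-12, 165205)) = Rational(-582204, 165205)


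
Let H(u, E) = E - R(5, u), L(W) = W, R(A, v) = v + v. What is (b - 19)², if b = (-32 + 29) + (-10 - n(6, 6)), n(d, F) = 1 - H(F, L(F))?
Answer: 1521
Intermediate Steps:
R(A, v) = 2*v
H(u, E) = E - 2*u
n(d, F) = 1 + F (n(d, F) = 1 - (F - 2*F) = 1 - (-1)*F = 1 + F)
b = -20 (b = (-32 + 29) + (-10 - (1 + 6)) = -3 + (-10 - 1*7) = -3 + (-10 - 7) = -3 - 17 = -20)
(b - 19)² = (-20 - 19)² = (-39)² = 1521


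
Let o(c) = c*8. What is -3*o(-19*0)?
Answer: 0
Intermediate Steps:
o(c) = 8*c
-3*o(-19*0) = -24*(-19*0) = -24*0 = -3*0 = 0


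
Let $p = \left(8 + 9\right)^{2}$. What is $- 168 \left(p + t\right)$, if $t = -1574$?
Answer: $215880$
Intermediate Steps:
$p = 289$ ($p = 17^{2} = 289$)
$- 168 \left(p + t\right) = - 168 \left(289 - 1574\right) = \left(-168\right) \left(-1285\right) = 215880$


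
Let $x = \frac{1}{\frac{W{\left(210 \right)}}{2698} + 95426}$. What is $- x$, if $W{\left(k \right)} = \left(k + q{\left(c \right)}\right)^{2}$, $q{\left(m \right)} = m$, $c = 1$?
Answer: $- \frac{2698}{257503869} \approx -1.0478 \cdot 10^{-5}$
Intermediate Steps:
$W{\left(k \right)} = \left(1 + k\right)^{2}$ ($W{\left(k \right)} = \left(k + 1\right)^{2} = \left(1 + k\right)^{2}$)
$x = \frac{2698}{257503869}$ ($x = \frac{1}{\frac{\left(1 + 210\right)^{2}}{2698} + 95426} = \frac{1}{211^{2} \cdot \frac{1}{2698} + 95426} = \frac{1}{44521 \cdot \frac{1}{2698} + 95426} = \frac{1}{\frac{44521}{2698} + 95426} = \frac{1}{\frac{257503869}{2698}} = \frac{2698}{257503869} \approx 1.0478 \cdot 10^{-5}$)
$- x = \left(-1\right) \frac{2698}{257503869} = - \frac{2698}{257503869}$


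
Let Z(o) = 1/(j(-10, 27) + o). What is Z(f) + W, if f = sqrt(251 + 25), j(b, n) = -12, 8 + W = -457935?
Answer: -5037372/11 + sqrt(69)/66 ≈ -4.5794e+5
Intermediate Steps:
W = -457943 (W = -8 - 457935 = -457943)
f = 2*sqrt(69) (f = sqrt(276) = 2*sqrt(69) ≈ 16.613)
Z(o) = 1/(-12 + o)
Z(f) + W = 1/(-12 + 2*sqrt(69)) - 457943 = -457943 + 1/(-12 + 2*sqrt(69))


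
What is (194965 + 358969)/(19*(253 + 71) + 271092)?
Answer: 276967/138624 ≈ 1.9980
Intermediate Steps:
(194965 + 358969)/(19*(253 + 71) + 271092) = 553934/(19*324 + 271092) = 553934/(6156 + 271092) = 553934/277248 = 553934*(1/277248) = 276967/138624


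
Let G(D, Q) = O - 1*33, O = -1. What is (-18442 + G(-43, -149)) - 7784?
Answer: -26260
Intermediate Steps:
G(D, Q) = -34 (G(D, Q) = -1 - 1*33 = -1 - 33 = -34)
(-18442 + G(-43, -149)) - 7784 = (-18442 - 34) - 7784 = -18476 - 7784 = -26260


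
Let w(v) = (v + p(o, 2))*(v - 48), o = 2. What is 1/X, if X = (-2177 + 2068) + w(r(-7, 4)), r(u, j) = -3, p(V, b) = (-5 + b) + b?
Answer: 1/95 ≈ 0.010526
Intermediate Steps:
p(V, b) = -5 + 2*b
w(v) = (-1 + v)*(-48 + v) (w(v) = (v + (-5 + 2*2))*(v - 48) = (v + (-5 + 4))*(-48 + v) = (v - 1)*(-48 + v) = (-1 + v)*(-48 + v))
X = 95 (X = (-2177 + 2068) + (48 + (-3)² - 49*(-3)) = -109 + (48 + 9 + 147) = -109 + 204 = 95)
1/X = 1/95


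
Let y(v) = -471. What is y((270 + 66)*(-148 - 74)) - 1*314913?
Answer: -315384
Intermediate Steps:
y((270 + 66)*(-148 - 74)) - 1*314913 = -471 - 1*314913 = -471 - 314913 = -315384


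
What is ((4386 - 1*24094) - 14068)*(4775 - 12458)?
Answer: 259501008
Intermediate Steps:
((4386 - 1*24094) - 14068)*(4775 - 12458) = ((4386 - 24094) - 14068)*(-7683) = (-19708 - 14068)*(-7683) = -33776*(-7683) = 259501008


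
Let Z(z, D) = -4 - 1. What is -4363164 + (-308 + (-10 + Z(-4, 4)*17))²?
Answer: -4200755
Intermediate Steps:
Z(z, D) = -5
-4363164 + (-308 + (-10 + Z(-4, 4)*17))² = -4363164 + (-308 + (-10 - 5*17))² = -4363164 + (-308 + (-10 - 85))² = -4363164 + (-308 - 95)² = -4363164 + (-403)² = -4363164 + 162409 = -4200755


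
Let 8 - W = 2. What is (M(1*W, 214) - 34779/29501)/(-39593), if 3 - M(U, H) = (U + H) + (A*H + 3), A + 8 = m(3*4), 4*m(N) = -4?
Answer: -50293927/1168033093 ≈ -0.043059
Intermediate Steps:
m(N) = -1 (m(N) = (¼)*(-4) = -1)
W = 6 (W = 8 - 1*2 = 8 - 2 = 6)
A = -9 (A = -8 - 1 = -9)
M(U, H) = -U + 8*H (M(U, H) = 3 - ((U + H) + (-9*H + 3)) = 3 - ((H + U) + (3 - 9*H)) = 3 - (3 + U - 8*H) = 3 + (-3 - U + 8*H) = -U + 8*H)
(M(1*W, 214) - 34779/29501)/(-39593) = ((-6 + 8*214) - 34779/29501)/(-39593) = ((-1*6 + 1712) - 34779/29501)*(-1/39593) = ((-6 + 1712) - 1*34779/29501)*(-1/39593) = (1706 - 34779/29501)*(-1/39593) = (50293927/29501)*(-1/39593) = -50293927/1168033093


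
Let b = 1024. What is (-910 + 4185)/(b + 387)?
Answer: 3275/1411 ≈ 2.3210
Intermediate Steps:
(-910 + 4185)/(b + 387) = (-910 + 4185)/(1024 + 387) = 3275/1411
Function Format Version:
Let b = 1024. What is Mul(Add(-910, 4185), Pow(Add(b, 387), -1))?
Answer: Rational(3275, 1411) ≈ 2.3210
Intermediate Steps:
Mul(Add(-910, 4185), Pow(Add(b, 387), -1)) = Mul(Add(-910, 4185), Pow(Add(1024, 387), -1)) = Mul(3275, Pow(1411, -1)) = Mul(3275, Rational(1, 1411)) = Rational(3275, 1411)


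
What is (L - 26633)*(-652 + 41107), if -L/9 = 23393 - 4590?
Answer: -7923516300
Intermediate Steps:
L = -169227 (L = -9*(23393 - 4590) = -9*18803 = -169227)
(L - 26633)*(-652 + 41107) = (-169227 - 26633)*(-652 + 41107) = -195860*40455 = -7923516300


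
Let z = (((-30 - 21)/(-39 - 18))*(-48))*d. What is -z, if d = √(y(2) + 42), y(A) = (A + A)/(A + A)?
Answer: 816*√43/19 ≈ 281.62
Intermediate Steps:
y(A) = 1 (y(A) = (2*A)/((2*A)) = (2*A)*(1/(2*A)) = 1)
d = √43 (d = √(1 + 42) = √43 ≈ 6.5574)
z = -816*√43/19 (z = (((-30 - 21)/(-39 - 18))*(-48))*√43 = (-51/(-57)*(-48))*√43 = (-51*(-1/57)*(-48))*√43 = ((17/19)*(-48))*√43 = -816*√43/19 ≈ -281.62)
-z = -(-816)*√43/19 = 816*√43/19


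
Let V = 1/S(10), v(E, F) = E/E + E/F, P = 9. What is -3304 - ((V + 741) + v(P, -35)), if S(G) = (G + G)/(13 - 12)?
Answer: -566411/140 ≈ -4045.8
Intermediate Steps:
S(G) = 2*G (S(G) = (2*G)/1 = (2*G)*1 = 2*G)
v(E, F) = 1 + E/F
V = 1/20 (V = 1/(2*10) = 1/20 ≈ 0.050000)
-3304 - ((V + 741) + v(P, -35)) = -3304 - ((1/20 + 741) + (9 - 35)/(-35)) = -3304 - (14821/20 - 1/35*(-26)) = -3304 - (14821/20 + 26/35) = -3304 - 1*103851/140 = -3304 - 103851/140 = -566411/140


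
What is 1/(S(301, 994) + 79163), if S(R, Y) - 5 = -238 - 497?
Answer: 1/78433 ≈ 1.2750e-5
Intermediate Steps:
S(R, Y) = -730 (S(R, Y) = 5 + (-238 - 497) = 5 - 735 = -730)
1/(S(301, 994) + 79163) = 1/(-730 + 79163) = 1/78433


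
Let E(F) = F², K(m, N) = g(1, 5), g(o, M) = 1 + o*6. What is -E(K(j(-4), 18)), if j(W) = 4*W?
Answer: -49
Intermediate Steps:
g(o, M) = 1 + 6*o
K(m, N) = 7 (K(m, N) = 1 + 6*1 = 1 + 6 = 7)
-E(K(j(-4), 18)) = -1*7² = -1*49 = -49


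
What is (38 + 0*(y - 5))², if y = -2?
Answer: 1444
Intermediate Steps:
(38 + 0*(y - 5))² = (38 + 0*(-2 - 5))² = (38 + 0*(-7))² = (38 + 0)² = 38² = 1444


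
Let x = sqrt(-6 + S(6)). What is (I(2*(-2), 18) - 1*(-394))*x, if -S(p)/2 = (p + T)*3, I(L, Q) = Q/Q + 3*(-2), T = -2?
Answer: 389*I*sqrt(30) ≈ 2130.6*I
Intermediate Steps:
I(L, Q) = -5 (I(L, Q) = 1 - 6 = -5)
S(p) = 12 - 6*p (S(p) = -2*(p - 2)*3 = -2*(-2 + p)*3 = -2*(-6 + 3*p) = 12 - 6*p)
x = I*sqrt(30) (x = sqrt(-6 + (12 - 6*6)) = sqrt(-6 + (12 - 36)) = sqrt(-6 - 24) = sqrt(-30) = I*sqrt(30) ≈ 5.4772*I)
(I(2*(-2), 18) - 1*(-394))*x = (-5 - 1*(-394))*(I*sqrt(30)) = (-5 + 394)*(I*sqrt(30)) = 389*(I*sqrt(30)) = 389*I*sqrt(30)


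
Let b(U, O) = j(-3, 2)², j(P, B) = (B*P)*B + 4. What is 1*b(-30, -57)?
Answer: 64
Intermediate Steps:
j(P, B) = 4 + P*B² (j(P, B) = P*B² + 4 = 4 + P*B²)
b(U, O) = 64 (b(U, O) = (4 - 3*2²)² = (4 - 3*4)² = (4 - 12)² = (-8)² = 64)
1*b(-30, -57) = 1*64 = 64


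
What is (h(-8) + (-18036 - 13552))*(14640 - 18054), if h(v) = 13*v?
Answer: 108196488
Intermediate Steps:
(h(-8) + (-18036 - 13552))*(14640 - 18054) = (13*(-8) + (-18036 - 13552))*(14640 - 18054) = (-104 - 31588)*(-3414) = -31692*(-3414) = 108196488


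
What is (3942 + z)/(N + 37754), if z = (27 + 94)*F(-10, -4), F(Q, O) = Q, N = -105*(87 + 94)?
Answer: 2732/18749 ≈ 0.14571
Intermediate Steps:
N = -19005 (N = -105*181 = -19005)
z = -1210 (z = (27 + 94)*(-10) = 121*(-10) = -1210)
(3942 + z)/(N + 37754) = (3942 - 1210)/(-19005 + 37754) = 2732/18749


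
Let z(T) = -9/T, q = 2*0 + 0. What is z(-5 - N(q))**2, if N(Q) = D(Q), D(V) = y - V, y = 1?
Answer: 9/4 ≈ 2.2500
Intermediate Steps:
D(V) = 1 - V
q = 0 (q = 0 + 0 = 0)
N(Q) = 1 - Q
z(-5 - N(q))**2 = (-9/(-5 - (1 - 1*0)))**2 = (-9/(-5 - (1 + 0)))**2 = (-9/(-5 - 1*1))**2 = (-9/(-5 - 1))**2 = (-9/(-6))**2 = (-9*(-1/6))**2 = (3/2)**2 = 9/4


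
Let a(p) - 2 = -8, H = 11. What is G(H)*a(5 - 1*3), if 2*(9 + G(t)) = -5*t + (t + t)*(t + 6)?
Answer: -903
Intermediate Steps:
a(p) = -6 (a(p) = 2 - 8 = -6)
G(t) = -9 - 5*t/2 + t*(6 + t) (G(t) = -9 + (-5*t + (t + t)*(t + 6))/2 = -9 + (-5*t + (2*t)*(6 + t))/2 = -9 + (-5*t + 2*t*(6 + t))/2 = -9 + (-5*t/2 + t*(6 + t)) = -9 - 5*t/2 + t*(6 + t))
G(H)*a(5 - 1*3) = (-9 + 11**2 + (7/2)*11)*(-6) = (-9 + 121 + 77/2)*(-6) = (301/2)*(-6) = -903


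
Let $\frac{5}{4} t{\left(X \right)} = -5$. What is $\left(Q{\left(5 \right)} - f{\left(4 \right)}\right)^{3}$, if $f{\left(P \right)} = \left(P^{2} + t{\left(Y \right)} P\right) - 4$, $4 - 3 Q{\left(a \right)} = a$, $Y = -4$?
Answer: $\frac{1331}{27} \approx 49.296$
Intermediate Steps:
$t{\left(X \right)} = -4$ ($t{\left(X \right)} = \frac{4}{5} \left(-5\right) = -4$)
$Q{\left(a \right)} = \frac{4}{3} - \frac{a}{3}$
$f{\left(P \right)} = -4 + P^{2} - 4 P$ ($f{\left(P \right)} = \left(P^{2} - 4 P\right) - 4 = -4 + P^{2} - 4 P$)
$\left(Q{\left(5 \right)} - f{\left(4 \right)}\right)^{3} = \left(\left(\frac{4}{3} - \frac{5}{3}\right) - \left(-4 + 4^{2} - 16\right)\right)^{3} = \left(\left(\frac{4}{3} - \frac{5}{3}\right) - \left(-4 + 16 - 16\right)\right)^{3} = \left(- \frac{1}{3} - -4\right)^{3} = \left(- \frac{1}{3} + 4\right)^{3} = \left(\frac{11}{3}\right)^{3} = \frac{1331}{27}$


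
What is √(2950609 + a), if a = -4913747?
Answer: I*√1963138 ≈ 1401.1*I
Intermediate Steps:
√(2950609 + a) = √(2950609 - 4913747) = √(-1963138) = I*√1963138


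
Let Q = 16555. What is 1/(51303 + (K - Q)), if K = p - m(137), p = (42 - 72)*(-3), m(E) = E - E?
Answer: 1/34838 ≈ 2.8704e-5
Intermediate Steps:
m(E) = 0
p = 90 (p = -30*(-3) = 90)
K = 90 (K = 90 - 1*0 = 90 + 0 = 90)
1/(51303 + (K - Q)) = 1/(51303 + (90 - 1*16555)) = 1/(51303 + (90 - 16555)) = 1/(51303 - 16465) = 1/34838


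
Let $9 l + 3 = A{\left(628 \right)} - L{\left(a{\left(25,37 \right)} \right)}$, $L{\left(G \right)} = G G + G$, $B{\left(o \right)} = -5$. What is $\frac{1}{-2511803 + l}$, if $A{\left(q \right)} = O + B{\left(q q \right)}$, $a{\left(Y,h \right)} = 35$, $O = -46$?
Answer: $- \frac{1}{2511949} \approx -3.981 \cdot 10^{-7}$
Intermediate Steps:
$A{\left(q \right)} = -51$ ($A{\left(q \right)} = -46 - 5 = -51$)
$L{\left(G \right)} = G + G^{2}$ ($L{\left(G \right)} = G^{2} + G = G + G^{2}$)
$l = -146$ ($l = - \frac{1}{3} + \frac{-51 - 35 \left(1 + 35\right)}{9} = - \frac{1}{3} + \frac{-51 - 35 \cdot 36}{9} = - \frac{1}{3} + \frac{-51 - 1260}{9} = - \frac{1}{3} + \frac{1}{9} \left(-1311\right) = - \frac{1}{3} - \frac{437}{3} = -146$)
$\frac{1}{-2511803 + l} = \frac{1}{-2511803 - 146} = \frac{1}{-2511949} = - \frac{1}{2511949}$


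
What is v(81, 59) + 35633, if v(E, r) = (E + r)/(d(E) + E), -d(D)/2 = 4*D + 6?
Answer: 20631367/579 ≈ 35633.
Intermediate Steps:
d(D) = -12 - 8*D (d(D) = -2*(4*D + 6) = -2*(6 + 4*D) = -12 - 8*D)
v(E, r) = (E + r)/(-12 - 7*E) (v(E, r) = (E + r)/((-12 - 8*E) + E) = (E + r)/(-12 - 7*E))
v(81, 59) + 35633 = (-1*81 - 1*59)/(12 + 7*81) + 35633 = (-81 - 59)/(12 + 567) + 35633 = -140/579 + 35633 = 20631367/579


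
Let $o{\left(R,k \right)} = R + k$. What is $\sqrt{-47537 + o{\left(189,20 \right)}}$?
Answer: $4 i \sqrt{2958} \approx 217.55 i$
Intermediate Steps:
$\sqrt{-47537 + o{\left(189,20 \right)}} = \sqrt{-47537 + \left(189 + 20\right)} = \sqrt{-47537 + 209} = \sqrt{-47328} = 4 i \sqrt{2958}$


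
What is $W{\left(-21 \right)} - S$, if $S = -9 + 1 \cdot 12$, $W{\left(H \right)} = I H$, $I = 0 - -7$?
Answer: $-150$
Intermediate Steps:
$I = 7$ ($I = 0 + 7 = 7$)
$W{\left(H \right)} = 7 H$
$S = 3$ ($S = -9 + 12 = 3$)
$W{\left(-21 \right)} - S = 7 \left(-21\right) - 3 = -147 - 3 = -150$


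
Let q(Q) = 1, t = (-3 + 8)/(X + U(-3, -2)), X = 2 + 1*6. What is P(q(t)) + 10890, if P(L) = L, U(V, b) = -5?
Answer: 10891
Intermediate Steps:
X = 8 (X = 2 + 6 = 8)
t = 5/3 (t = (-3 + 8)/(8 - 5) = 5/3 ≈ 1.6667)
P(q(t)) + 10890 = 1 + 10890 = 10891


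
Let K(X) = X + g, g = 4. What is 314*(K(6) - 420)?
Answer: -128740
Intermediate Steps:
K(X) = 4 + X (K(X) = X + 4 = 4 + X)
314*(K(6) - 420) = 314*((4 + 6) - 420) = 314*(10 - 420) = 314*(-410) = -128740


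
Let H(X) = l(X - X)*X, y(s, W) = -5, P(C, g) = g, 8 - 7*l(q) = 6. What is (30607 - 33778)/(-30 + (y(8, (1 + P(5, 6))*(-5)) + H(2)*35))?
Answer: 1057/5 ≈ 211.40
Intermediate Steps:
l(q) = 2/7 (l(q) = 8/7 - 1/7*6 = 8/7 - 6/7 = 2/7)
H(X) = 2*X/7
(30607 - 33778)/(-30 + (y(8, (1 + P(5, 6))*(-5)) + H(2)*35)) = (30607 - 33778)/(-30 + (-5 + ((2/7)*2)*35)) = -3171/(-30 + (-5 + (4/7)*35)) = -3171/(-30 + (-5 + 20)) = -3171/(-30 + 15) = -3171/(-15) = -3171*(-1/15) = 1057/5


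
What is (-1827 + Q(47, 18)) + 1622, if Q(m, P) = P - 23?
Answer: -210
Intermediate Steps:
Q(m, P) = -23 + P
(-1827 + Q(47, 18)) + 1622 = (-1827 + (-23 + 18)) + 1622 = (-1827 - 5) + 1622 = -1832 + 1622 = -210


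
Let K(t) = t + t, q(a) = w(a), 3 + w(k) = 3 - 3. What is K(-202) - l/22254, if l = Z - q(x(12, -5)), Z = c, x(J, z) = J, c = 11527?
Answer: -4501073/11127 ≈ -404.52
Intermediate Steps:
w(k) = -3 (w(k) = -3 + (3 - 3) = -3 + 0 = -3)
Z = 11527
q(a) = -3
K(t) = 2*t
l = 11530 (l = 11527 - 1*(-3) = 11527 + 3 = 11530)
K(-202) - l/22254 = 2*(-202) - 11530/22254 = -404 - 11530/22254 = -404 - 1*5765/11127 = -404 - 5765/11127 = -4501073/11127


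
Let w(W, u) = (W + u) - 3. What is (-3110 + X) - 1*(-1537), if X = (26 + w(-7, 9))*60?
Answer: -73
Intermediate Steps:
w(W, u) = -3 + W + u
X = 1500 (X = (26 + (-3 - 7 + 9))*60 = (26 - 1)*60 = 25*60 = 1500)
(-3110 + X) - 1*(-1537) = (-3110 + 1500) - 1*(-1537) = -1610 + 1537 = -73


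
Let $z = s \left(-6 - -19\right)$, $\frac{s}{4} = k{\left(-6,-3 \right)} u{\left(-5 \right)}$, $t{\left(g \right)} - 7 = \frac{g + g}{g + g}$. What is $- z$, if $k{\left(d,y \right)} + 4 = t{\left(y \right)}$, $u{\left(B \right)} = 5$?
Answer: $-1040$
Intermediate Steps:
$t{\left(g \right)} = 8$ ($t{\left(g \right)} = 7 + \frac{g + g}{g + g} = 7 + \frac{2 g}{2 g} = 7 + 2 g \frac{1}{2 g} = 7 + 1 = 8$)
$k{\left(d,y \right)} = 4$ ($k{\left(d,y \right)} = -4 + 8 = 4$)
$s = 80$ ($s = 4 \cdot 4 \cdot 5 = 4 \cdot 20 = 80$)
$z = 1040$ ($z = 80 \left(-6 - -19\right) = 80 \left(-6 + 19\right) = 80 \cdot 13 = 1040$)
$- z = \left(-1\right) 1040 = -1040$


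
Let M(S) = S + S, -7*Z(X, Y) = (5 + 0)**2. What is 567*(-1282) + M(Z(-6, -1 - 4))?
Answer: -5088308/7 ≈ -7.2690e+5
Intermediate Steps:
Z(X, Y) = -25/7 (Z(X, Y) = -(5 + 0)**2/7 = -1/7*5**2 = -1/7*25 = -25/7)
M(S) = 2*S
567*(-1282) + M(Z(-6, -1 - 4)) = 567*(-1282) + 2*(-25/7) = -726894 - 50/7 = -5088308/7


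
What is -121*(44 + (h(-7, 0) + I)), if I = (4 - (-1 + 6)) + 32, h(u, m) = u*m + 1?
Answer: -9196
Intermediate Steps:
h(u, m) = 1 + m*u (h(u, m) = m*u + 1 = 1 + m*u)
I = 31 (I = (4 - 1*5) + 32 = (4 - 5) + 32 = -1 + 32 = 31)
-121*(44 + (h(-7, 0) + I)) = -121*(44 + ((1 + 0*(-7)) + 31)) = -121*(44 + ((1 + 0) + 31)) = -121*(44 + (1 + 31)) = -121*(44 + 32) = -121*76 = -9196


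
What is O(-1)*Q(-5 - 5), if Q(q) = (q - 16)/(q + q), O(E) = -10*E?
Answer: 13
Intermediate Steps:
Q(q) = (-16 + q)/(2*q) (Q(q) = (-16 + q)/((2*q)) = (-16 + q)*(1/(2*q)) = (-16 + q)/(2*q))
O(-1)*Q(-5 - 5) = (-10*(-1))*((-16 + (-5 - 5))/(2*(-5 - 5))) = 10*((1/2)*(-16 - 10)/(-10)) = 10*((1/2)*(-1/10)*(-26)) = 10*(13/10) = 13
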